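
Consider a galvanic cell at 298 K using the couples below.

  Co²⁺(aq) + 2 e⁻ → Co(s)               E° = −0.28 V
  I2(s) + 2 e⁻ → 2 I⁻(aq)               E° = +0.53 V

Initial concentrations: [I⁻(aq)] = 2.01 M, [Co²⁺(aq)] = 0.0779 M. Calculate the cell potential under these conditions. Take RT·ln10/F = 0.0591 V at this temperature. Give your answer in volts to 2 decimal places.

I₂/I⁻ is reduced (cathode, E° = +0.53 V) and Co²⁺/Co is oxidized (anode).
The standard potential is +0.53 − (−0.28) = +0.81 V and the balanced reaction transfers n = 2 electrons.
Balancing gives I2(s) + Co(s) → 2 I⁻(aq) + Co²⁺(aq); hence Q = [I⁻(aq)]^2·[Co²⁺(aq)] = 0.315 (log Q = −0.502).
E = E° − (0.0591/n)·log Q = +0.81 − (0.0591/2)(−0.502) = +0.82 V.

+0.82 V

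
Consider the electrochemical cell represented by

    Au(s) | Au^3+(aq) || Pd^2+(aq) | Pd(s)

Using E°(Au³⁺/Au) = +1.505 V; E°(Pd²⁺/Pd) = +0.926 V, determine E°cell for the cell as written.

By convention the left-hand electrode in cell notation is the anode (oxidation) and the right-hand electrode is the cathode (reduction).
E°cell = E°(right) − E°(left) = +0.926 − (+1.505) = −0.579 V.
The negative sign shows that, as written, the cell would require an external voltage to drive the reaction.

−0.579 V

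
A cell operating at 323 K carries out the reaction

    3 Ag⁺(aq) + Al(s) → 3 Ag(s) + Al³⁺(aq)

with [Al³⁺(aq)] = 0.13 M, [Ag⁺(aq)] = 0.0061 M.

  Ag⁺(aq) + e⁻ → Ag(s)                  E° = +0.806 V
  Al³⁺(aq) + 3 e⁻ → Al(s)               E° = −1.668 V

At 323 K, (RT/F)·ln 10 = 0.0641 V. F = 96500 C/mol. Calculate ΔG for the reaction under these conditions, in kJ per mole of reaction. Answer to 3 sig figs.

The standard cell potential is +0.806 − (−1.668) = +2.474 V, with n = 3 electrons in the balanced equation.
Here Q = [Al³⁺(aq)] / [Ag⁺(aq)]^3 = 5.73×10^5 (log Q = 5.758), giving E = +2.474 − (0.0641/3)·(5.758) = +2.3510 V.
Finally ΔG = −nFE = −(3)(96500 C/mol)(+2.3510 V) = −681 kJ/mol.

−681 kJ/mol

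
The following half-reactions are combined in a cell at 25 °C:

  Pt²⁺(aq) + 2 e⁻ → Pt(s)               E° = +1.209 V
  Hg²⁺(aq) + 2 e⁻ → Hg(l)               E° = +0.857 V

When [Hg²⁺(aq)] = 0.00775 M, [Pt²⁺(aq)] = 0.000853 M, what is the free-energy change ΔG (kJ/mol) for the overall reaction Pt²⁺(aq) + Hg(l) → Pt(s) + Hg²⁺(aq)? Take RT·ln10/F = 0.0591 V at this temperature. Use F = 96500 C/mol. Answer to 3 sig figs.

−62.5 kJ/mol

The standard cell potential is +1.209 − (+0.857) = +0.352 V, with n = 2 electrons in the balanced equation.
The reaction quotient is [Hg²⁺(aq)] / [Pt²⁺(aq)] = 9.09; by Nernst, E = +0.352 − (0.0591/2)(0.958) = +0.3237 V.
Then ΔG = −nFE = −2 × 96500 × +0.3237 J/mol = −62.5 kJ/mol.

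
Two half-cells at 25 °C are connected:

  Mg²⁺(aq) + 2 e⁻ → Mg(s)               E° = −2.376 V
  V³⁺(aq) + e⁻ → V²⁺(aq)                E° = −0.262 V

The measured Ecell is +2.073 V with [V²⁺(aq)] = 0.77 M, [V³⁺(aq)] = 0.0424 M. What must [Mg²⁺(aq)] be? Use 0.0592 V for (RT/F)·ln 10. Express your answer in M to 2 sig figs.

0.074 M

With V³⁺/V²⁺ at the cathode and Mg²⁺/Mg at the anode, E°cell = −0.262 − (−2.376) = +2.114 V (n = 2).
From the Nernst equation, log Q = n(E° − E)/0.0592 = 2·(+2.114 − (+2.073))/0.0592 = 1.385.
The balanced reaction is 2 V³⁺(aq) + Mg(s) → 2 V²⁺(aq) + Mg²⁺(aq), so Q = ([V²⁺(aq)]^2·[Mg²⁺(aq)]) / [V³⁺(aq)]^2.
Substituting the known concentrations and solving, log [Mg²⁺(aq)] = −1.133 and [Mg²⁺(aq)] = 0.074 M.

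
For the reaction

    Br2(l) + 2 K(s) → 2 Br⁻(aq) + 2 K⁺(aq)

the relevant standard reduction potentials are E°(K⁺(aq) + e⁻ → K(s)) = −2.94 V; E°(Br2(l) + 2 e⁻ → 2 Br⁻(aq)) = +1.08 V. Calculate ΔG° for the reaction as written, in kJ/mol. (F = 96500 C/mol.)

In the reaction as written Br2(l) is reduced, so the Br₂/Br⁻ couple is the cathode and K⁺/K is the anode.
E°cell = +1.08 − (−2.94) = +4.02 V; balancing electrons gives n = 2.
ΔG° = −nFE°cell = −(2)(96500)(+4.02) J/mol = −776 kJ/mol.

−776 kJ/mol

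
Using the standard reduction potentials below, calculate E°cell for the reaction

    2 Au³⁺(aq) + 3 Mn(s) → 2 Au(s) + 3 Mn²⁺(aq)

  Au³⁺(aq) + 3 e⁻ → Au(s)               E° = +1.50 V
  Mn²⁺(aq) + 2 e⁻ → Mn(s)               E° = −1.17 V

+2.67 V

Au³⁺(aq) gains electrons, so the Au³⁺/Au couple is the cathode; the Mn²⁺/Mn couple is the anode.
E°cell = E°(cathode) − E°(anode) = +1.50 − (−1.17) = +2.67 V.
The positive value indicates the reaction is spontaneous as written.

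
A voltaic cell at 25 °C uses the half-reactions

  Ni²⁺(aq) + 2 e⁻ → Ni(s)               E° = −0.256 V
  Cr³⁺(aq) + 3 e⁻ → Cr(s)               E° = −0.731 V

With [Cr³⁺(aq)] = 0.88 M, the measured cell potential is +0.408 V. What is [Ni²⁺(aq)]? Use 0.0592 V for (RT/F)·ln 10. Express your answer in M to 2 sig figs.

Ni²⁺/Ni is the cathode (higher E°); E°cell = −0.256 − (−0.731) = +0.475 V with n = 6.
Rearranging E = E° − (0.0592/n)·log Q gives log Q = 6(+0.475 − (+0.408))/0.0592 = 6.791.
Balancing electrons gives 3 Ni²⁺(aq) + 2 Cr(s) → 3 Ni(s) + 2 Cr³⁺(aq); thus Q = [Cr³⁺(aq)]^2 / [Ni²⁺(aq)]^3.
Isolating [Ni²⁺(aq)] in Q = 10^{6.791} yields log [Ni²⁺(aq)] = −2.301, i.e. 0.0050 M.

0.0050 M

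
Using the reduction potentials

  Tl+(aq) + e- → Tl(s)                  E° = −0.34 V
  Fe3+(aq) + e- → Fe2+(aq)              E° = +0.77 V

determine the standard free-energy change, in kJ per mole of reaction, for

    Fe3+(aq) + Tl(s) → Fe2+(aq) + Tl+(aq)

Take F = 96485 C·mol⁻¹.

In the reaction as written Fe3+(aq) is reduced, so the Fe³⁺/Fe²⁺ couple is the cathode and Tl⁺/Tl is the anode.
E°cell = +0.77 − (−0.34) = +1.11 V; balancing electrons gives n = 1.
ΔG° = −nFE°cell = −(1)(96485)(+1.11) J/mol = −107 kJ/mol.

−107 kJ/mol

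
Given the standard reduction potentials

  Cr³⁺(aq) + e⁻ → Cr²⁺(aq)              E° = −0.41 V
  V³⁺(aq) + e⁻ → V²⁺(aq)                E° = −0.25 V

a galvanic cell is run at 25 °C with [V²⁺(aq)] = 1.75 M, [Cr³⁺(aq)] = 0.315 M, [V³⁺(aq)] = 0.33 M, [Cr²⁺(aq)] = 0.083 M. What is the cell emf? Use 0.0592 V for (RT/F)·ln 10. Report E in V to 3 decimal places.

Since E°(V³⁺/V²⁺) > E°(Cr³⁺/Cr²⁺), V³⁺/V²⁺ serves as the cathode.
E°cell = E°cat − E°an = −0.25 − (−0.41) = +0.16 V; n = 1.
For the overall reaction V³⁺(aq) + Cr²⁺(aq) → V²⁺(aq) + Cr³⁺(aq), Q = ([V²⁺(aq)]·[Cr³⁺(aq)]) / ([V³⁺(aq)]·[Cr²⁺(aq)]) = 20.1, giving log Q = 1.304.
E = E° − (0.0592/n)·log Q = +0.16 − (0.0592/1)(1.304) = +0.083 V.

+0.083 V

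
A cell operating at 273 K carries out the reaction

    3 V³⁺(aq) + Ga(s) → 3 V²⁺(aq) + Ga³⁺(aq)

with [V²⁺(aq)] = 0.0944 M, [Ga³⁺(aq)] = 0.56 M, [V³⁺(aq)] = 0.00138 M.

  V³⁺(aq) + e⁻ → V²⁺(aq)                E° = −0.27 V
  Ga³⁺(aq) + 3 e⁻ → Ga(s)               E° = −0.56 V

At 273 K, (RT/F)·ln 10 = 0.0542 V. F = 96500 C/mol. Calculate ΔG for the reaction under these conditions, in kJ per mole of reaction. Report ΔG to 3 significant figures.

With V³⁺/V²⁺ reduced at the cathode, E°cell = −0.27 − (−0.56) = +0.29 V and n = 3.
Here Q = ([V²⁺(aq)]^3·[Ga³⁺(aq)]) / [V³⁺(aq)]^3 = 1.79×10^5 (log Q = 5.253), giving E = +0.29 − (0.0542/3)·(5.253) = +0.1951 V.
Finally ΔG = −nFE = −(3)(96500 C/mol)(+0.1951 V) = −56.5 kJ/mol.

−56.5 kJ/mol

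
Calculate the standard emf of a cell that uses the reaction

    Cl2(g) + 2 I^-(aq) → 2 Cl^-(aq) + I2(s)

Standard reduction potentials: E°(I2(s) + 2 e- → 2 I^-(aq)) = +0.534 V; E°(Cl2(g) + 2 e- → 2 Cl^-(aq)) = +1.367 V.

In the reaction as written, Cl2(g) is reduced (cathode) and I2(s) is produced by oxidation at the anode.
E°cell = E°(cathode) − E°(anode) = +1.367 − (+0.534) = +0.833 V.

+0.833 V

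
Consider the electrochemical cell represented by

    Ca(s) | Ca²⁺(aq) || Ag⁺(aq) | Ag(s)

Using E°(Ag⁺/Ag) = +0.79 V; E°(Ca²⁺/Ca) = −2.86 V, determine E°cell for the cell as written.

By convention the left-hand electrode in cell notation is the anode (oxidation) and the right-hand electrode is the cathode (reduction).
E°cell = E°(right) − E°(left) = +0.79 − (−2.86) = +3.65 V.

+3.65 V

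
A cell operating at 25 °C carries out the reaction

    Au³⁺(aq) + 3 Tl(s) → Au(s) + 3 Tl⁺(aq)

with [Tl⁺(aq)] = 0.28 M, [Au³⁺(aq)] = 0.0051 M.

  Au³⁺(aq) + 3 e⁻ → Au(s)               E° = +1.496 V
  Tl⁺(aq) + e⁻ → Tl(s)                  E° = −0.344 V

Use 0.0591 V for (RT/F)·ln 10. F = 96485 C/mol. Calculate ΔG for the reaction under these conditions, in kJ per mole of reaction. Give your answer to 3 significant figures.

E°cell = +1.496 − (−0.344) = +1.840 V; the balanced reaction transfers n = 3 electrons.
The reaction quotient is [Tl⁺(aq)]^3 / [Au³⁺(aq)] = 4.3; by Nernst, E = +1.840 − (0.0591/3)(0.634) = +1.8275 V.
ΔG = −nFE = −(3)(96485)(+1.8275) J/mol = −529 kJ/mol.

−529 kJ/mol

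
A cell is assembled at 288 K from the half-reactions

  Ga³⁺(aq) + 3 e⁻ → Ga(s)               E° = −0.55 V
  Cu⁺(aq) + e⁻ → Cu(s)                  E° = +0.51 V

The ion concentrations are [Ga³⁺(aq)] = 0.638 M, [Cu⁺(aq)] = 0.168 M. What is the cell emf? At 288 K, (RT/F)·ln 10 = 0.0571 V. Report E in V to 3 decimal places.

The Cu⁺/Cu couple has the more positive E°, so it is the cathode; Ga³⁺/Ga is the anode.
The standard potential is +0.51 − (−0.55) = +1.06 V and the balanced reaction transfers n = 3 electrons.
For the overall reaction 3 Cu⁺(aq) + Ga(s) → 3 Cu(s) + Ga³⁺(aq), Q = [Ga³⁺(aq)] / [Cu⁺(aq)]^3 = 135, giving log Q = 2.129.
By the Nernst equation, E = +1.06 − (0.0571/3)·(2.129) = +1.019 V.

+1.019 V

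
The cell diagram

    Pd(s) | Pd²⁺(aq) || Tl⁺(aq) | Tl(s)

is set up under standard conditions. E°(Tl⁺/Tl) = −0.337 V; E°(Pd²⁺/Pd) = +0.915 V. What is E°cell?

By convention the left-hand electrode in cell notation is the anode (oxidation) and the right-hand electrode is the cathode (reduction).
E°cell = E°(right) − E°(left) = −0.337 − (+0.915) = −1.252 V.
The negative sign shows that, as written, the cell would require an external voltage to drive the reaction.

−1.252 V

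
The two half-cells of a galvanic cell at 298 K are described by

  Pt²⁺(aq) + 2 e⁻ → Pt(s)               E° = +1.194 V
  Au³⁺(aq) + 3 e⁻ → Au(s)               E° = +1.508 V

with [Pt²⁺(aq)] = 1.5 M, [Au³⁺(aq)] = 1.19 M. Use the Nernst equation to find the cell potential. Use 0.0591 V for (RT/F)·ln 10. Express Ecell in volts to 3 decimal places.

+0.310 V

Au³⁺/Au is reduced (cathode, E° = +1.508 V) and Pt²⁺/Pt is oxidized (anode).
E°cell = +1.508 − (+1.194) = +0.314 V, with n = 6 electrons transferred.
Balancing gives 2 Au³⁺(aq) + 3 Pt(s) → 2 Au(s) + 3 Pt²⁺(aq); hence Q = [Pt²⁺(aq)]^3 / [Au³⁺(aq)]^2 = 2.38 (log Q = 0.377).
By the Nernst equation, E = +0.314 − (0.0591/6)·(0.377) = +0.310 V.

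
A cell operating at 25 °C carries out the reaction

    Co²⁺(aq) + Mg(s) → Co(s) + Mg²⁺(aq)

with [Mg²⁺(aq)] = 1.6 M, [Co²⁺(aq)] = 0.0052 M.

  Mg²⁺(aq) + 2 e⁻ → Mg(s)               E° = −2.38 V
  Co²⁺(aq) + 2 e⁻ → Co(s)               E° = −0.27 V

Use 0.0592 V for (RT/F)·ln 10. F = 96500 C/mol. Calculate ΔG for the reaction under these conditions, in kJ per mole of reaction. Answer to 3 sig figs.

With Co²⁺/Co reduced at the cathode, E°cell = −0.27 − (−2.38) = +2.11 V and n = 2.
The reaction quotient is [Mg²⁺(aq)] / [Co²⁺(aq)] = 308; by Nernst, E = +2.11 − (0.0592/2)(2.488) = +2.0364 V.
Finally ΔG = −nFE = −(2)(96500 C/mol)(+2.0364 V) = −393 kJ/mol.

−393 kJ/mol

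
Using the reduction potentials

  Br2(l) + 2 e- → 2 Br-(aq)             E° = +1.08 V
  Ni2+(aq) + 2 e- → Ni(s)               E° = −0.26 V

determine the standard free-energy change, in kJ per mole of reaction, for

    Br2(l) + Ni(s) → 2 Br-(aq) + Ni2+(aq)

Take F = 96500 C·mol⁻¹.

−259 kJ/mol

In the reaction as written Br2(l) is reduced, so the Br₂/Br⁻ couple is the cathode and Ni²⁺/Ni is the anode.
E°cell = +1.08 − (−0.26) = +1.34 V; balancing electrons gives n = 2.
ΔG° = −nFE°cell = −(2)(96500)(+1.34) J/mol = −259 kJ/mol.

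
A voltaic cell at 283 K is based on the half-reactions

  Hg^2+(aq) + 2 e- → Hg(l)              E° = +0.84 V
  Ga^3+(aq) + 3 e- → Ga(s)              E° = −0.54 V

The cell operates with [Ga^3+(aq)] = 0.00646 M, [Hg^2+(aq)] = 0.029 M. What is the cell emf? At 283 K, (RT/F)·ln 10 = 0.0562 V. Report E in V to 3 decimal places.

+1.378 V

The Hg²⁺/Hg couple has the more positive E°, so it is the cathode; Ga³⁺/Ga is the anode.
E°cell = +0.84 − (−0.54) = +1.38 V, with n = 6 electrons transferred.
For the overall reaction 3 Hg^2+(aq) + 2 Ga(s) → 3 Hg(l) + 2 Ga^3+(aq), Q = [Ga^3+(aq)]^2 / [Hg^2+(aq)]^3 = 1.71, giving log Q = 0.233.
By the Nernst equation, E = +1.38 − (0.0562/6)·(0.233) = +1.378 V.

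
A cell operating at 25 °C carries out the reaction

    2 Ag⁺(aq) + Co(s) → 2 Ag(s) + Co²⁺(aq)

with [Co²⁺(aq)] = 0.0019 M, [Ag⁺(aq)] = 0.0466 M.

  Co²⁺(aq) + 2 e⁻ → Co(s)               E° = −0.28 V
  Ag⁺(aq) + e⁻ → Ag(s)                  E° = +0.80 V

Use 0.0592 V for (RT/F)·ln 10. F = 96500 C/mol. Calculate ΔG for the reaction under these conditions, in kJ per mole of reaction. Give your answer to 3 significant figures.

−209 kJ/mol

The standard cell potential is +0.80 − (−0.28) = +1.08 V, with n = 2 electrons in the balanced equation.
Here Q = [Co²⁺(aq)] / [Ag⁺(aq)]^2 = 0.875 (log Q = −0.058), giving E = +1.08 − (0.0592/2)·(−0.058) = +1.0817 V.
Then ΔG = −nFE = −2 × 96500 × +1.0817 J/mol = −209 kJ/mol.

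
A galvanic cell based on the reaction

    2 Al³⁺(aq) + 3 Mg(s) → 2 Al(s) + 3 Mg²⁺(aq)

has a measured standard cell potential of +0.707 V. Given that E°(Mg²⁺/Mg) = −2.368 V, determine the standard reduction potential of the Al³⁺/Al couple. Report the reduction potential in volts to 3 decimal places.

−1.661 V

In the reaction as written the Al³⁺/Al couple is reduced (cathode) and Mg²⁺/Mg is oxidized (anode), so E°cell = E°(Al³⁺/Al) − E°(Mg²⁺/Mg).
E°(Al³⁺/Al) = E°cell + E°(anode) = +0.707 + (−2.368) = −1.661 V.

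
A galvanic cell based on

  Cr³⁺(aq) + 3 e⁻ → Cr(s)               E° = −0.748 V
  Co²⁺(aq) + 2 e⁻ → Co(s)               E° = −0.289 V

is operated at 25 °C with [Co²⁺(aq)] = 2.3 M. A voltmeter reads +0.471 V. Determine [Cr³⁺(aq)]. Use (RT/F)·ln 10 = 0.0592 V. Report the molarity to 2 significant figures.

0.86 M

The Co²⁺/Co couple has the larger reduction potential, so it is the cathode: E°cell = −0.289 − (−0.748) = +0.459 V and n = 6.
Since E = E° − (0.0592/n)·log Q, log Q = n(E° − E)/0.0592 = −1.216.
Balancing electrons gives 3 Co²⁺(aq) + 2 Cr(s) → 3 Co(s) + 2 Cr³⁺(aq); thus Q = [Cr³⁺(aq)]^2 / [Co²⁺(aq)]^3.
Solving for the unknown gives log [Cr³⁺(aq)] = −0.065, so [Cr³⁺(aq)] ≈ 0.86 M.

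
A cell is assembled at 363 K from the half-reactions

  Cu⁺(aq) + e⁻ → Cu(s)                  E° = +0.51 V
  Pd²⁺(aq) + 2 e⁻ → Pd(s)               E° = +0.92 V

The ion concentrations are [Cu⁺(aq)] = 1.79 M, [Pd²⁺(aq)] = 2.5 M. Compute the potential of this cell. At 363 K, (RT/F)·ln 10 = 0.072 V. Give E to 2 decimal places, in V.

+0.41 V

Pd²⁺/Pd is reduced (cathode, E° = +0.92 V) and Cu⁺/Cu is oxidized (anode).
The standard potential is +0.92 − (+0.51) = +0.41 V and the balanced reaction transfers n = 2 electrons.
For the overall reaction Pd²⁺(aq) + 2 Cu(s) → Pd(s) + 2 Cu⁺(aq), Q = [Cu⁺(aq)]^2 / [Pd²⁺(aq)] = 1.28, giving log Q = 0.108.
By the Nernst equation, E = +0.41 − (0.072/2)·(0.108) = +0.41 V.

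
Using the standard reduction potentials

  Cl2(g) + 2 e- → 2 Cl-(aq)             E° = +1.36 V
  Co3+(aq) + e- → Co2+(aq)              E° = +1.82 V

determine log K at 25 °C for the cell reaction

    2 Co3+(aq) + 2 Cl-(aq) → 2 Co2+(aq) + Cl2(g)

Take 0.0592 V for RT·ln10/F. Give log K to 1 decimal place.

log K = 15.5

The Co³⁺/Co²⁺ couple is reduced (cathode); E°cell = +1.82 − (+1.36) = +0.46 V with n = 2.
At equilibrium E = 0, so log K = nE°cell / 0.0592 = (2)(+0.46) / 0.0592 = 15.5.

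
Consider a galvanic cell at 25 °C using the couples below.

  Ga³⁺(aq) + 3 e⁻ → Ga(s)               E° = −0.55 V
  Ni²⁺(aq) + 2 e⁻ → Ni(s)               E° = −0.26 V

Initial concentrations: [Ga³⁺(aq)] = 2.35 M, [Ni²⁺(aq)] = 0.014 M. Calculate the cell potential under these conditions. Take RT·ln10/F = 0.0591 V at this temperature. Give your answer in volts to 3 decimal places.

The Ni²⁺/Ni couple has the more positive E°, so it is the cathode; Ga³⁺/Ga is the anode.
E°cell = E°cat − E°an = −0.26 − (−0.55) = +0.29 V; n = 6.
For the overall reaction 3 Ni²⁺(aq) + 2 Ga(s) → 3 Ni(s) + 2 Ga³⁺(aq), Q = [Ga³⁺(aq)]^2 / [Ni²⁺(aq)]^3 = 2.01×10^6, giving log Q = 6.304.
Applying E = E° − (RT ln10/nF)·log Q gives +0.29 − (0.0591/6)(6.304) = +0.228 V.

+0.228 V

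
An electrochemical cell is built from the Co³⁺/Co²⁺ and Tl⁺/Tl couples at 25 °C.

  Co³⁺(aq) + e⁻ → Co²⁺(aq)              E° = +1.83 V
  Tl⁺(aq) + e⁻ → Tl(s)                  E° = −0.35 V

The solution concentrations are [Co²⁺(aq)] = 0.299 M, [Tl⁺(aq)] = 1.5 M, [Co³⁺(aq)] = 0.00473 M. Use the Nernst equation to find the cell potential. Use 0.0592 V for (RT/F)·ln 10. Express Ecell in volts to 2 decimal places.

The Co³⁺/Co²⁺ couple has the more positive E°, so it is the cathode; Tl⁺/Tl is the anode.
E°cell = E°cat − E°an = +1.83 − (−0.35) = +2.18 V; n = 1.
Balancing gives Co³⁺(aq) + Tl(s) → Co²⁺(aq) + Tl⁺(aq); hence Q = ([Co²⁺(aq)]·[Tl⁺(aq)]) / [Co³⁺(aq)] = 94.8 (log Q = 1.977).
By the Nernst equation, E = +2.18 − (0.0592/1)·(1.977) = +2.06 V.

+2.06 V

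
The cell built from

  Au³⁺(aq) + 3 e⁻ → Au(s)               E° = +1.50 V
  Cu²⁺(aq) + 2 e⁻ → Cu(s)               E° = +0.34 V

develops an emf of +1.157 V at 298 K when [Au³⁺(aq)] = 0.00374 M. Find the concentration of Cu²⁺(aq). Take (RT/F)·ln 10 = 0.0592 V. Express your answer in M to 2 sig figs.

0.030 M

With Au³⁺/Au at the cathode and Cu²⁺/Cu at the anode, E°cell = +1.50 − (+0.34) = +1.16 V (n = 6).
From the Nernst equation, log Q = n(E° − E)/0.0592 = 6·(+1.16 − (+1.157))/0.0592 = 0.304.
The balanced reaction is 2 Au³⁺(aq) + 3 Cu(s) → 2 Au(s) + 3 Cu²⁺(aq), so Q = [Cu²⁺(aq)]^3 / [Au³⁺(aq)]^2.
Solving for the unknown gives log [Cu²⁺(aq)] = −1.517, so [Cu²⁺(aq)] ≈ 0.030 M.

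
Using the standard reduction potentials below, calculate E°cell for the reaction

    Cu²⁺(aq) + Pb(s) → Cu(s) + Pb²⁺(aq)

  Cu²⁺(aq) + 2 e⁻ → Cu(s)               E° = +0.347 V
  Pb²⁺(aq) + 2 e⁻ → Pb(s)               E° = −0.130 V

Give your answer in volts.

+0.477 V

Cu²⁺(aq) gains electrons, so the Cu²⁺/Cu couple is the cathode; the Pb²⁺/Pb couple is the anode.
E°cell = E°(cathode) − E°(anode) = +0.347 − (−0.130) = +0.477 V.
The positive value indicates the reaction is spontaneous as written.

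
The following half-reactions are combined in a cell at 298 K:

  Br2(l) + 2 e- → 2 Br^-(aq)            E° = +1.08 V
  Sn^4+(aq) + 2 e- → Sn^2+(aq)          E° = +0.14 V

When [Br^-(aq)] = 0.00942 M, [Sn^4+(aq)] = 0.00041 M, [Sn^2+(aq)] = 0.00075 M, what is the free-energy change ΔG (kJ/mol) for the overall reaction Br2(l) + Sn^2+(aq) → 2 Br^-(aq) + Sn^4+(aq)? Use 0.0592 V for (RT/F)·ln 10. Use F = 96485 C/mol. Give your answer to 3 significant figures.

The standard cell potential is +1.08 − (+0.14) = +0.94 V, with n = 2 electrons in the balanced equation.
Q = ([Br^-(aq)]^2·[Sn^4+(aq)]) / [Sn^2+(aq)] = 4.85×10^−5, so log Q = −4.314 and E = +0.94 − (0.0592/2)(−4.314) = +1.0677 V.
Then ΔG = −nFE = −2 × 96485 × +1.0677 J/mol = −206 kJ/mol.

−206 kJ/mol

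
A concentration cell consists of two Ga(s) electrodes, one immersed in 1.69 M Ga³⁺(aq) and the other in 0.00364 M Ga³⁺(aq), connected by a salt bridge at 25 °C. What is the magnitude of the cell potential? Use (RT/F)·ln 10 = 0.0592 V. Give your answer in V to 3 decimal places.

0.053 V

For a concentration cell E°cell = 0, since both electrodes use the same couple.
The compartment with the higher Ga³⁺(aq) concentration (1.69 M) acts as the cathode; ions are reduced there and produced at the dilute (0.00364 M) anode.
With n = 3, Ecell = −(0.0592/3)·log([dilute]/[conc]) = −(0.0592/3)·log(0.00364/1.69) = +0.053 V.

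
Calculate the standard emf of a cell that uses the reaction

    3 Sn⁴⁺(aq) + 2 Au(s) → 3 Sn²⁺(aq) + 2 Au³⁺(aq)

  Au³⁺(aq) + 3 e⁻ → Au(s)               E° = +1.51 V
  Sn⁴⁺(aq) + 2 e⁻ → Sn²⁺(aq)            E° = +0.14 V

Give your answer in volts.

In the reaction as written, Sn⁴⁺(aq) is reduced (cathode) and Au³⁺(aq) is produced by oxidation at the anode.
E°cell = E°(cathode) − E°(anode) = +0.14 − (+1.51) = −1.37 V.

−1.37 V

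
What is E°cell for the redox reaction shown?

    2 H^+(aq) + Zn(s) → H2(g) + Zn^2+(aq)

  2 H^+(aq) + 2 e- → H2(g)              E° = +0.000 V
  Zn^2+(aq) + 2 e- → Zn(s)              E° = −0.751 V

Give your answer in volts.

+0.751 V

In the reaction as written, H^+(aq) is reduced (cathode) and Zn^2+(aq) is produced by oxidation at the anode.
E°cell = E°(cathode) − E°(anode) = +0.000 − (−0.751) = +0.751 V.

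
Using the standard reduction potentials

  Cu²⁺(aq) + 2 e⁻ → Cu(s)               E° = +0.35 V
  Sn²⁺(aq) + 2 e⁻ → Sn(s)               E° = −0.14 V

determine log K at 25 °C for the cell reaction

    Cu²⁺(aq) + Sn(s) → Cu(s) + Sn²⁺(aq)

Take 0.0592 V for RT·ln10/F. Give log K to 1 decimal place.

log K = 16.6

The Cu²⁺/Cu couple is reduced (cathode); E°cell = +0.35 − (−0.14) = +0.49 V with n = 2.
At equilibrium E = 0, so log K = nE°cell / 0.0592 = (2)(+0.49) / 0.0592 = 16.6.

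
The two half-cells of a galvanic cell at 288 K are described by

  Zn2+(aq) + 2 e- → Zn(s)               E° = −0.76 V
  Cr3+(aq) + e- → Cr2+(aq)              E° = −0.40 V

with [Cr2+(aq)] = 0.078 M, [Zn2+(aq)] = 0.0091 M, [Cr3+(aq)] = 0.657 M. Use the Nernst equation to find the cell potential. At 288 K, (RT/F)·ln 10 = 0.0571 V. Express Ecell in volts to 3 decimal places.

Since E°(Cr³⁺/Cr²⁺) > E°(Zn²⁺/Zn), Cr³⁺/Cr²⁺ serves as the cathode.
E°cell = E°cat − E°an = −0.40 − (−0.76) = +0.36 V; n = 2.
For the overall reaction 2 Cr3+(aq) + Zn(s) → 2 Cr2+(aq) + Zn2+(aq), Q = ([Cr2+(aq)]^2·[Zn2+(aq)]) / [Cr3+(aq)]^2 = 0.000128, giving log Q = −3.892.
E = E° − (0.0571/n)·log Q = +0.36 − (0.0571/2)(−3.892) = +0.471 V.

+0.471 V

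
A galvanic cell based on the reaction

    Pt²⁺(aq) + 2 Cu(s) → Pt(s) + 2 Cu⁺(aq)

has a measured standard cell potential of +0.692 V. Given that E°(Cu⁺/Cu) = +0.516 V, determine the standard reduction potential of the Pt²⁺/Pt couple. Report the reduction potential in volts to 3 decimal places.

+1.208 V

In the reaction as written the Pt²⁺/Pt couple is reduced (cathode) and Cu⁺/Cu is oxidized (anode), so E°cell = E°(Pt²⁺/Pt) − E°(Cu⁺/Cu).
E°(Pt²⁺/Pt) = E°cell + E°(anode) = +0.692 + (+0.516) = +1.208 V.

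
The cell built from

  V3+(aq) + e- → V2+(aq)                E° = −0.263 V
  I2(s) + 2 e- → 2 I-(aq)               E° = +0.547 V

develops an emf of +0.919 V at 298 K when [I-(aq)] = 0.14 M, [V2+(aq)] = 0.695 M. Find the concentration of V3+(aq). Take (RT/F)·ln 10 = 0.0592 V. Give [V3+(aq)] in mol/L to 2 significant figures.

0.072 M

With I₂/I⁻ at the cathode and V³⁺/V²⁺ at the anode, E°cell = +0.547 − (−0.263) = +0.810 V (n = 2).
From the Nernst equation, log Q = n(E° − E)/0.0592 = 2·(+0.810 − (+0.919))/0.0592 = −3.682.
The balanced reaction is I2(s) + 2 V2+(aq) → 2 I-(aq) + 2 V3+(aq), so Q = ([I-(aq)]^2·[V3+(aq)]^2) / [V2+(aq)]^2.
Solving for the unknown gives log [V3+(aq)] = −1.145, so [V3+(aq)] ≈ 0.072 M.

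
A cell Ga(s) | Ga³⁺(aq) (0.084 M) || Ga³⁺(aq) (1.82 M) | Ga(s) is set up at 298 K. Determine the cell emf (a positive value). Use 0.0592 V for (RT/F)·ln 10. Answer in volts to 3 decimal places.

For a concentration cell E°cell = 0, since both electrodes use the same couple.
The compartment with the higher Ga³⁺(aq) concentration (1.82 M) acts as the cathode; ions are reduced there and produced at the dilute (0.084 M) anode.
With n = 3, Ecell = −(0.0592/3)·log([dilute]/[conc]) = −(0.0592/3)·log(0.084/1.82) = +0.026 V.

0.026 V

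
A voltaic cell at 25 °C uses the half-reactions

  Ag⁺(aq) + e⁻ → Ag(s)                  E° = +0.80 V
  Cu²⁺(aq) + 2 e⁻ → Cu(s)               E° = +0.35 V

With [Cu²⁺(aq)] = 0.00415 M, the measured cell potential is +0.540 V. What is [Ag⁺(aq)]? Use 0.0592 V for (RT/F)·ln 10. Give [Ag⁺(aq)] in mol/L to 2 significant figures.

2.1 M

With Ag⁺/Ag at the cathode and Cu²⁺/Cu at the anode, E°cell = +0.80 − (+0.35) = +0.45 V (n = 2).
Since E = E° − (0.0592/n)·log Q, log Q = n(E° − E)/0.0592 = −3.041.
Balancing electrons gives 2 Ag⁺(aq) + Cu(s) → 2 Ag(s) + Cu²⁺(aq); thus Q = [Cu²⁺(aq)] / [Ag⁺(aq)]^2.
Substituting the known concentrations and solving, log [Ag⁺(aq)] = 0.330 and [Ag⁺(aq)] = 2.1 M.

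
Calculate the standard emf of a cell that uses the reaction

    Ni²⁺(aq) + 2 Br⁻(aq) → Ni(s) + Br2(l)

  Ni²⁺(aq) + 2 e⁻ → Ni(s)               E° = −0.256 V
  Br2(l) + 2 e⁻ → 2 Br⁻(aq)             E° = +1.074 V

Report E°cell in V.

In the reaction as written, Ni²⁺(aq) is reduced (cathode) and Br2(l) is produced by oxidation at the anode.
E°cell = E°(cathode) − E°(anode) = −0.256 − (+1.074) = −1.330 V.
The negative E°cell means the reaction is non-spontaneous in the direction written.

−1.330 V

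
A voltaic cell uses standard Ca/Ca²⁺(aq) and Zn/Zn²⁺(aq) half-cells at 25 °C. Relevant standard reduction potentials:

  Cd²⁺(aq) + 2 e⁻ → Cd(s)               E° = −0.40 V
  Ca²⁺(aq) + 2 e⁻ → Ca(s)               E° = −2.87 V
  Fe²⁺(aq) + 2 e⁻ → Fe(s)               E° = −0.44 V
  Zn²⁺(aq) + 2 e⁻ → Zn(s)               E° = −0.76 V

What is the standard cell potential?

Of the two couples in this cell, the one with the more positive reduction potential is reduced at the cathode: here that is Zn²⁺/Zn (−0.76 V); Ca²⁺/Ca (−2.87 V) is the anode.
E°cell = E°(cathode) − E°(anode) = −0.76 − (−2.87) = +2.11 V.

+2.11 V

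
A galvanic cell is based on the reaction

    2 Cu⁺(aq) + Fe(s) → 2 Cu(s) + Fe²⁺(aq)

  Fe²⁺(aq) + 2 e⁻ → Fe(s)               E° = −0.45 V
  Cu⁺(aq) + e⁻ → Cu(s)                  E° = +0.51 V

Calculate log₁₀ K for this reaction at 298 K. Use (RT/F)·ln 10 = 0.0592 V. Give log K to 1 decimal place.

log K = 32.4

The Cu⁺/Cu couple is reduced (cathode); E°cell = +0.51 − (−0.45) = +0.96 V with n = 2.
At equilibrium E = 0, so log K = nE°cell / 0.0592 = (2)(+0.96) / 0.0592 = 32.4.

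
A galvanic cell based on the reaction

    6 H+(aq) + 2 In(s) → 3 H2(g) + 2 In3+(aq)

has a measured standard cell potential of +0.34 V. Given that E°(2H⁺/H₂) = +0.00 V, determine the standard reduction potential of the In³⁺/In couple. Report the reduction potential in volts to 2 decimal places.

In the reaction as written the 2H⁺/H₂ couple is reduced (cathode) and In³⁺/In is oxidized (anode), so E°cell = E°(2H⁺/H₂) − E°(In³⁺/In).
E°(In³⁺/In) = E°(cathode) − E°cell = +0.00 − (+0.34) = −0.34 V.

−0.34 V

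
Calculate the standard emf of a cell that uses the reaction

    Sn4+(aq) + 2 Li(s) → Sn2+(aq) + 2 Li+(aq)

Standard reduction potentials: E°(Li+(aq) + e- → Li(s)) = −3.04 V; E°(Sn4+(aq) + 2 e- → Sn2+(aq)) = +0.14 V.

Sn4+(aq) gains electrons, so the Sn⁴⁺/Sn²⁺ couple is the cathode; the Li⁺/Li couple is the anode.
E°cell = E°(cathode) − E°(anode) = +0.14 − (−3.04) = +3.18 V.

+3.18 V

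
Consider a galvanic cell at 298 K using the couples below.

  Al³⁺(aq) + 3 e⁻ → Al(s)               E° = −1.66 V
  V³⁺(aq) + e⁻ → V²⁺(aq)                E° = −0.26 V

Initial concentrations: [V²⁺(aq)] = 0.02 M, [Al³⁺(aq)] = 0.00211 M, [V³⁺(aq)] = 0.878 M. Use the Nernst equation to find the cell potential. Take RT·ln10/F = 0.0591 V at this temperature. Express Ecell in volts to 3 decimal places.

V³⁺/V²⁺ is reduced (cathode, E° = −0.26 V) and Al³⁺/Al is oxidized (anode).
E°cell = E°cat − E°an = −0.26 − (−1.66) = +1.40 V; n = 3.
The balanced reaction is 3 V³⁺(aq) + Al(s) → 3 V²⁺(aq) + Al³⁺(aq), so Q = ([V²⁺(aq)]^3·[Al³⁺(aq)]) / [V³⁺(aq)]^3 = 2.49×10^−8 and log Q = −7.603.
Applying E = E° − (RT ln10/nF)·log Q gives +1.40 − (0.0591/3)(−7.603) = +1.550 V.

+1.550 V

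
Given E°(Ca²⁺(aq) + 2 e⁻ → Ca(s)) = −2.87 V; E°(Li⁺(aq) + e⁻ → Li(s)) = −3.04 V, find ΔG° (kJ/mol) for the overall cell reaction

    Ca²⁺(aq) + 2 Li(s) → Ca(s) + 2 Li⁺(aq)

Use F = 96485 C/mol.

−32.8 kJ/mol

In the reaction as written Ca²⁺(aq) is reduced, so the Ca²⁺/Ca couple is the cathode and Li⁺/Li is the anode.
E°cell = −2.87 − (−3.04) = +0.17 V; balancing electrons gives n = 2.
ΔG° = −nFE°cell = −(2)(96485)(+0.17) J/mol = −32.8 kJ/mol.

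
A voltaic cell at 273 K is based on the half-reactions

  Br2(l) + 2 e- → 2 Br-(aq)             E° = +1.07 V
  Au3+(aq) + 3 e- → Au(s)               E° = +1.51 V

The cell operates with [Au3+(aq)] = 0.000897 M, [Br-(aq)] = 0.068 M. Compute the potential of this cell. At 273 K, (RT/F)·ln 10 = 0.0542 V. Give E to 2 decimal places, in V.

+0.32 V

Since E°(Au³⁺/Au) > E°(Br₂/Br⁻), Au³⁺/Au serves as the cathode.
E°cell = +1.51 − (+1.07) = +0.44 V, with n = 6 electrons transferred.
Balancing gives 2 Au3+(aq) + 6 Br-(aq) → 2 Au(s) + 3 Br2(l); hence Q = 1 / ([Au3+(aq)]^2·[Br-(aq)]^6) = 1.26×10^13 (log Q = 13.099).
Applying E = E° − (RT ln10/nF)·log Q gives +0.44 − (0.0542/6)(13.099) = +0.32 V.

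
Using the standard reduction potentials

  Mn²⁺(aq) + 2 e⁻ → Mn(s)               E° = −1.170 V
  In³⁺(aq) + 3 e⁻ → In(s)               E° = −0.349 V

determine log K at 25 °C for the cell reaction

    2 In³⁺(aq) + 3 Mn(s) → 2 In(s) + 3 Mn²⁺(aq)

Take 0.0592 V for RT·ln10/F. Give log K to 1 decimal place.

The In³⁺/In couple is reduced (cathode); E°cell = −0.349 − (−1.170) = +0.821 V with n = 6.
At equilibrium E = 0, so log K = nE°cell / 0.0592 = (6)(+0.821) / 0.0592 = 83.2.

log K = 83.2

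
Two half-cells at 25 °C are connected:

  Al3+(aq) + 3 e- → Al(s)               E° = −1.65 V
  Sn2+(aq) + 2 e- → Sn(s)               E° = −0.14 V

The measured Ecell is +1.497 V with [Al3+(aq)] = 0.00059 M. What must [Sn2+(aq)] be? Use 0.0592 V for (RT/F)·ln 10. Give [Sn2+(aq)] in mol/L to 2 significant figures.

Sn²⁺/Sn is the cathode (higher E°); E°cell = −0.14 − (−1.65) = +1.51 V with n = 6.
Rearranging E = E° − (0.0592/n)·log Q gives log Q = 6(+1.51 − (+1.497))/0.0592 = 1.318.
Balancing electrons gives 3 Sn2+(aq) + 2 Al(s) → 3 Sn(s) + 2 Al3+(aq); thus Q = [Al3+(aq)]^2 / [Sn2+(aq)]^3.
Solving for the unknown gives log [Sn2+(aq)] = −2.592, so [Sn2+(aq)] ≈ 0.0026 M.

0.0026 M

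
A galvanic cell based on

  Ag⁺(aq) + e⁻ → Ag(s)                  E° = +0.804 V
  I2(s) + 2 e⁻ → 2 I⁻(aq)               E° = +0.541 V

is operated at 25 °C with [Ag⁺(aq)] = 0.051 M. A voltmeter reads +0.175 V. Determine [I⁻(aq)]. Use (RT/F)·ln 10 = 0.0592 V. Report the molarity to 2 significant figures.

With Ag⁺/Ag at the cathode and I₂/I⁻ at the anode, E°cell = +0.804 − (+0.541) = +0.263 V (n = 2).
Rearranging E = E° − (0.0592/n)·log Q gives log Q = 2(+0.263 − (+0.175))/0.0592 = 2.973.
For 2 Ag⁺(aq) + 2 I⁻(aq) → 2 Ag(s) + I2(s), the reaction quotient is Q = 1 / ([Ag⁺(aq)]^2·[I⁻(aq)]^2).
Isolating [I⁻(aq)] in Q = 10^{2.973} yields log [I⁻(aq)] = −0.194, i.e. 0.64 M.

0.64 M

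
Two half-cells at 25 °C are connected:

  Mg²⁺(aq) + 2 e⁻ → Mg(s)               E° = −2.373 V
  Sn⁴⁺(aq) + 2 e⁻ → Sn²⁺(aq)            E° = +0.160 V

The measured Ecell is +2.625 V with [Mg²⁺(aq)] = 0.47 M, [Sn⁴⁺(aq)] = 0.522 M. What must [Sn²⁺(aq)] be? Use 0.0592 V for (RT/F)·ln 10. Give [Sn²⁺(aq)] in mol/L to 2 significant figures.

The Sn⁴⁺/Sn²⁺ couple has the larger reduction potential, so it is the cathode: E°cell = +0.160 − (−2.373) = +2.533 V and n = 2.
From the Nernst equation, log Q = n(E° − E)/0.0592 = 2·(+2.533 − (+2.625))/0.0592 = −3.108.
For Sn⁴⁺(aq) + Mg(s) → Sn²⁺(aq) + Mg²⁺(aq), the reaction quotient is Q = ([Sn²⁺(aq)]·[Mg²⁺(aq)]) / [Sn⁴⁺(aq)].
Isolating [Sn²⁺(aq)] in Q = 10^{−3.108} yields log [Sn²⁺(aq)] = −3.062, i.e. 0.00087 M.

0.00087 M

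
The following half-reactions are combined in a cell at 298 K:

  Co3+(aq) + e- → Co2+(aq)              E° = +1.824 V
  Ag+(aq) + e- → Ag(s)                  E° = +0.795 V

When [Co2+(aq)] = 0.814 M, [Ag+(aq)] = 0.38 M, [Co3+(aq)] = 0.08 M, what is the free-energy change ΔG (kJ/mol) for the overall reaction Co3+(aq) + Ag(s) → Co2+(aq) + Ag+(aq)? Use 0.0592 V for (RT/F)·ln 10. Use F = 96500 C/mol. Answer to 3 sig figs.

−95.9 kJ/mol

With Co³⁺/Co²⁺ reduced at the cathode, E°cell = +1.824 − (+0.795) = +1.029 V and n = 1.
Here Q = ([Co2+(aq)]·[Ag+(aq)]) / [Co3+(aq)] = 3.87 (log Q = 0.587), giving E = +1.029 − (0.0592/1)·(0.587) = +0.9942 V.
Then ΔG = −nFE = −1 × 96500 × +0.9942 J/mol = −95.9 kJ/mol.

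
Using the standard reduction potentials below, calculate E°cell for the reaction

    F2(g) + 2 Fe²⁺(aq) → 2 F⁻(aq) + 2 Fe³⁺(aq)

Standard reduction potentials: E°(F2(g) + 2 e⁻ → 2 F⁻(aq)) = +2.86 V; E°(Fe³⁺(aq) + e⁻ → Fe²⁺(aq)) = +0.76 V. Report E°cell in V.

+2.10 V

F2(g) gains electrons, so the F₂/F⁻ couple is the cathode; the Fe³⁺/Fe²⁺ couple is the anode.
E°cell = E°(cathode) − E°(anode) = +2.86 − (+0.76) = +2.10 V.
The positive value indicates the reaction is spontaneous as written.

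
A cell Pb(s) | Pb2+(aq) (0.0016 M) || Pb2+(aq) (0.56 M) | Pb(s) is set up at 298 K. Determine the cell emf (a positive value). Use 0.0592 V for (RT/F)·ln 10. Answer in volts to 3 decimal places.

0.075 V

For a concentration cell E°cell = 0, since both electrodes use the same couple.
The compartment with the higher Pb2+(aq) concentration (0.56 M) acts as the cathode; ions are reduced there and produced at the dilute (0.0016 M) anode.
With n = 2, Ecell = −(0.0592/2)·log([dilute]/[conc]) = −(0.0592/2)·log(0.0016/0.56) = +0.075 V.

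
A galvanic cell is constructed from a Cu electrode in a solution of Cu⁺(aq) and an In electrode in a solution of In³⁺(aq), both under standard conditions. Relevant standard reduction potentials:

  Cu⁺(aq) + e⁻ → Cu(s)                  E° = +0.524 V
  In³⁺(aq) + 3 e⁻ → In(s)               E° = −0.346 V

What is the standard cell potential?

+0.870 V

The Cu⁺/Cu couple has the higher E°, so Cu ion is reduced (cathode) and In is oxidized (anode).
E°cell = E°(cathode) − E°(anode) = +0.524 − (−0.346) = +0.870 V.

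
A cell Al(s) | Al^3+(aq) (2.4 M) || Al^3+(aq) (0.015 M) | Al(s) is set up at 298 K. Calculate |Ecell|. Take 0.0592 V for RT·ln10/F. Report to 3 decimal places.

0.043 V

For a concentration cell E°cell = 0, since both electrodes use the same couple.
The compartment with the higher Al^3+(aq) concentration (2.4 M) acts as the cathode; ions are reduced there and produced at the dilute (0.015 M) anode.
With n = 3, Ecell = −(0.0592/3)·log([dilute]/[conc]) = −(0.0592/3)·log(0.015/2.4) = +0.043 V.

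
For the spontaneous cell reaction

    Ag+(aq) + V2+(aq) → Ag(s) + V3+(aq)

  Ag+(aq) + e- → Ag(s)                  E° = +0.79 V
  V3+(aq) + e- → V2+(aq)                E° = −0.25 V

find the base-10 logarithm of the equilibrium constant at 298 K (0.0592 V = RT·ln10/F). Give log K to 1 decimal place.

The Ag⁺/Ag couple is reduced (cathode); E°cell = +0.79 − (−0.25) = +1.04 V with n = 1.
At equilibrium E = 0, so log K = nE°cell / 0.0592 = (1)(+1.04) / 0.0592 = 17.6.

log K = 17.6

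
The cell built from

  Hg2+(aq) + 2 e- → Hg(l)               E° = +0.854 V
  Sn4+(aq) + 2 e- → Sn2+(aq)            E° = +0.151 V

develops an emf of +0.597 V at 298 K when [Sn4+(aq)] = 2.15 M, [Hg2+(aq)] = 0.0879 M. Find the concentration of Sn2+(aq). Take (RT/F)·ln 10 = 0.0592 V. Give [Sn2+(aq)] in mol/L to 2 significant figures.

Hg²⁺/Hg is the cathode (higher E°); E°cell = +0.854 − (+0.151) = +0.703 V with n = 2.
Rearranging E = E° − (0.0592/n)·log Q gives log Q = 2(+0.703 − (+0.597))/0.0592 = 3.581.
Balancing electrons gives Hg2+(aq) + Sn2+(aq) → Hg(l) + Sn4+(aq); thus Q = [Sn4+(aq)] / ([Hg2+(aq)]·[Sn2+(aq)]).
Solving for the unknown gives log [Sn2+(aq)] = −2.193, so [Sn2+(aq)] ≈ 0.0064 M.

0.0064 M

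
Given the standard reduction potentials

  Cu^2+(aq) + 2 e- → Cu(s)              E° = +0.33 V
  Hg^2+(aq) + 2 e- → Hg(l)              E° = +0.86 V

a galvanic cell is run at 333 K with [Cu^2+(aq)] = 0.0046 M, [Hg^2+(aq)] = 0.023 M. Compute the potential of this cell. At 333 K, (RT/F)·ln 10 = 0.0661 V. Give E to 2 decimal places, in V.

+0.55 V

Since E°(Hg²⁺/Hg) > E°(Cu²⁺/Cu), Hg²⁺/Hg serves as the cathode.
E°cell = +0.86 − (+0.33) = +0.53 V, with n = 2 electrons transferred.
The balanced reaction is Hg^2+(aq) + Cu(s) → Hg(l) + Cu^2+(aq), so Q = [Cu^2+(aq)] / [Hg^2+(aq)] = 0.2 and log Q = −0.699.
By the Nernst equation, E = +0.53 − (0.0661/2)·(−0.699) = +0.55 V.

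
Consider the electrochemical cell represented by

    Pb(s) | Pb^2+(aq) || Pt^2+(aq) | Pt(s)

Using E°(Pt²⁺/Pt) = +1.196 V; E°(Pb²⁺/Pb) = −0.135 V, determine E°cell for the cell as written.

+1.331 V

By convention the left-hand electrode in cell notation is the anode (oxidation) and the right-hand electrode is the cathode (reduction).
E°cell = E°(right) − E°(left) = +1.196 − (−0.135) = +1.331 V.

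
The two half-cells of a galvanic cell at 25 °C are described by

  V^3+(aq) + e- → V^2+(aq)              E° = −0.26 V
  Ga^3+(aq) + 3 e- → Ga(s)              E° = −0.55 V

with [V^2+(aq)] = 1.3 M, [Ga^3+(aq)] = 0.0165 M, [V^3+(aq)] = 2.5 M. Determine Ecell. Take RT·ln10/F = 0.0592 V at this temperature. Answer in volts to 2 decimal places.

+0.34 V

Since E°(V³⁺/V²⁺) > E°(Ga³⁺/Ga), V³⁺/V²⁺ serves as the cathode.
E°cell = −0.26 − (−0.55) = +0.29 V, with n = 3 electrons transferred.
For the overall reaction 3 V^3+(aq) + Ga(s) → 3 V^2+(aq) + Ga^3+(aq), Q = ([V^2+(aq)]^3·[Ga^3+(aq)]) / [V^3+(aq)]^3 = 0.00232, giving log Q = −2.635.
By the Nernst equation, E = +0.29 − (0.0592/3)·(−2.635) = +0.34 V.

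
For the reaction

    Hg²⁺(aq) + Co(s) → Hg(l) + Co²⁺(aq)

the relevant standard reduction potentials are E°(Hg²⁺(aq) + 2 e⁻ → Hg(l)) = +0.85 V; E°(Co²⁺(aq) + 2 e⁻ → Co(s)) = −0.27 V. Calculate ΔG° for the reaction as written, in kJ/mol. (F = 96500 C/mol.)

−216 kJ/mol

In the reaction as written Hg²⁺(aq) is reduced, so the Hg²⁺/Hg couple is the cathode and Co²⁺/Co is the anode.
E°cell = +0.85 − (−0.27) = +1.12 V; balancing electrons gives n = 2.
ΔG° = −nFE°cell = −(2)(96500)(+1.12) J/mol = −216 kJ/mol.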